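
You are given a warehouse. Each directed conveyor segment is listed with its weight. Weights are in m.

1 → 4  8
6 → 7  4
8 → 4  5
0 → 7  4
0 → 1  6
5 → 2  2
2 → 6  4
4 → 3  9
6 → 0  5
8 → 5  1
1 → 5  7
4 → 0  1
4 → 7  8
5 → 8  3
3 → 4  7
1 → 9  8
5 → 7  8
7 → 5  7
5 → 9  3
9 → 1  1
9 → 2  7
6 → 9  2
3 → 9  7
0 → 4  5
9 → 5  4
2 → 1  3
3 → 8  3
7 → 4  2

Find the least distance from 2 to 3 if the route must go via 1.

Shortest 2→1: 2–1 = 3
Shortest 1→3: 1–4–3 = 17
Total via 1: 3 + 17 = 20 m.

20 m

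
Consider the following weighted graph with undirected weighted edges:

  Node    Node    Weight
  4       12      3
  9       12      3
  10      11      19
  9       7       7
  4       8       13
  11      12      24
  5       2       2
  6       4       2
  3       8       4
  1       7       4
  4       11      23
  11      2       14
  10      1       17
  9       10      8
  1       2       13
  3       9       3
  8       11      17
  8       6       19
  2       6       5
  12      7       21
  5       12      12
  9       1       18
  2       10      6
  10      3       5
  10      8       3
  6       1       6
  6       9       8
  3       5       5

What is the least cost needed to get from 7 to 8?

Shortest distances from 7:
7: 0
1: 4  (via 7)
9: 7  (via 7)
3: 10  (via 9)
6: 10  (via 1)
12: 10  (via 9)
4: 12  (via 6)
8: 14  (via 3)
Shortest route: 7–9–3–8 = 14.

14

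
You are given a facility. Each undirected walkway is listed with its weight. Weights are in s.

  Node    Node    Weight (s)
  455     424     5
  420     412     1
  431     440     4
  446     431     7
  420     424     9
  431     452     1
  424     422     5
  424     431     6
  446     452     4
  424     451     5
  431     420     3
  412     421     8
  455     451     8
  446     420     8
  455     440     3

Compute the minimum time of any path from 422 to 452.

12 s

Enumerating some paths:
422–424–431–452: 5+6+1 = 12
422–424–431–446–452: 5+6+7+4 = 22
422–424–420–431–452: 5+9+3+1 = 18
422–424–455–440–431–452: 5+5+3+4+1 = 18
The minimum is 12 s via 422–424–431–452.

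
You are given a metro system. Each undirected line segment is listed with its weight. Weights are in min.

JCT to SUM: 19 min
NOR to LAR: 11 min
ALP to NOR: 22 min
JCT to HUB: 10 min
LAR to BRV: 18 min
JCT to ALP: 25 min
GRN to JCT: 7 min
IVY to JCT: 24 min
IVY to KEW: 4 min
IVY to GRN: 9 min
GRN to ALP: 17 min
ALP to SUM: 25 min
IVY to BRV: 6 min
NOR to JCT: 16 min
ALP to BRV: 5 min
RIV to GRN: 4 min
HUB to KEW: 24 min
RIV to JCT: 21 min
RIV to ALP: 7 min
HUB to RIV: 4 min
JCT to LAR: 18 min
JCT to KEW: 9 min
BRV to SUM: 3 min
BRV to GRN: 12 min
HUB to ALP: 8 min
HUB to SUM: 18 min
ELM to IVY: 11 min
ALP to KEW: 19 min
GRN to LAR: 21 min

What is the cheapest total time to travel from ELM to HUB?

28 min

Enumerating some paths:
ELM - IVY - GRN - RIV - HUB: 11+9+4+4 = 28
ELM - IVY - KEW - JCT - HUB: 11+4+9+10 = 34
ELM - IVY - BRV - ALP - RIV - HUB: 11+6+5+7+4 = 33
ELM - IVY - BRV - ALP - HUB: 11+6+5+8 = 30
The minimum is 28 min via ELM - IVY - GRN - RIV - HUB.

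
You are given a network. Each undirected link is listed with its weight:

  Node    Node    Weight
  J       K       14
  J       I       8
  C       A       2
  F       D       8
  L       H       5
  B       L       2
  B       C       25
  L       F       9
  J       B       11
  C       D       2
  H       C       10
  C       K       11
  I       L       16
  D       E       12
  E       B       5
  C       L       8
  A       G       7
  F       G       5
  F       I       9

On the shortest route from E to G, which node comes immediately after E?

B

Enumerating some paths:
E–B–L–C–A–G: 5+2+8+2+7 = 24
E–D–F–G: 12+8+5 = 25
E–D–C–A–G: 12+2+2+7 = 23
E–B–L–F–G: 5+2+9+5 = 21
Cheapest is E–B–L–F–G at 21.
So from E the first move is to B.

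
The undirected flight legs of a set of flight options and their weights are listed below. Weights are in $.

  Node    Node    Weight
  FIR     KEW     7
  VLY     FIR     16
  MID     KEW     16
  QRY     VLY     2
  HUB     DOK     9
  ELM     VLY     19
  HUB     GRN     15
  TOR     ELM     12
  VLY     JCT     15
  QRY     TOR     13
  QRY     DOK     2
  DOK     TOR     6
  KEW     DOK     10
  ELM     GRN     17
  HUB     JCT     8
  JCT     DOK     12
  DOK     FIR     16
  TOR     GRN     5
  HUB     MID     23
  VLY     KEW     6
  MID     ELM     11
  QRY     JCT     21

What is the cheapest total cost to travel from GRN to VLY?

$15

Compare a few routes:
GRN–TOR–QRY–VLY: 5+13+2 = 20
GRN–TOR–DOK–QRY–VLY: 5+6+2+2 = 15
Cheapest is GRN–TOR–DOK–QRY–VLY at $15.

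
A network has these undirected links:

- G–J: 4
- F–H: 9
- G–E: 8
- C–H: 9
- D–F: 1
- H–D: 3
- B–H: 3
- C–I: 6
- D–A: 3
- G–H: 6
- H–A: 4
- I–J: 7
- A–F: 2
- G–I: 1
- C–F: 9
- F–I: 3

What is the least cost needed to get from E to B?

Settle nodes by increasing distance from E:
E: 0
G: 8  (via E)
I: 9  (via G)
F: 12  (via I)
J: 12  (via G)
D: 13  (via F)
A: 14  (via F)
H: 14  (via G)
C: 15  (via I)
B: 17  (via H)
Shortest route: E–G–H–B = 17.

17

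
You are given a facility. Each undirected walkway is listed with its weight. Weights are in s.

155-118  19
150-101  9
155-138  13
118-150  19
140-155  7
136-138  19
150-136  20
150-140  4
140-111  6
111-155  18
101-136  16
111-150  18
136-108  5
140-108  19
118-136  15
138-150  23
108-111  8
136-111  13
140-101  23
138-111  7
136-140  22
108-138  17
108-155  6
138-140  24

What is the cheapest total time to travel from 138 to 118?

Compare a few routes:
138 → 155 → 118: 13+19 = 32
138 → 136 → 118: 19+15 = 34
Cheapest is 138 → 155 → 118 at 32 s.

32 s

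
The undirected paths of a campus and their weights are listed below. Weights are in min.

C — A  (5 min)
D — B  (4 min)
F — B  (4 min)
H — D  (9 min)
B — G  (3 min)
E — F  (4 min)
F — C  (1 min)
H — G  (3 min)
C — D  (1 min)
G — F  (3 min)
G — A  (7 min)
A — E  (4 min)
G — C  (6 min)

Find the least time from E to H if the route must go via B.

Best E to B: E → F → B costing 8
Best B to H: B → G → H costing 6
Total via B: 8 + 6 = 14 min.

14 min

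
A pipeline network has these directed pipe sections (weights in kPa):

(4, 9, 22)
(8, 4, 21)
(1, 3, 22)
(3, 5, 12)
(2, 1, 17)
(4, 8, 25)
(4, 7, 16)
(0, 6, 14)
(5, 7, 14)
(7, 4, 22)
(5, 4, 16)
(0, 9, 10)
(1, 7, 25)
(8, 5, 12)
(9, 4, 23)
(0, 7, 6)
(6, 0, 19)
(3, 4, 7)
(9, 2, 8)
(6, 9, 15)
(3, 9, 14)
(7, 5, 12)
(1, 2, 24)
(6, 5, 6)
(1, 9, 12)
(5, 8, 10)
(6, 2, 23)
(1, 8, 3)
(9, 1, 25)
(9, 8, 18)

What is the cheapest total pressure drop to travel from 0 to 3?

57 kPa

Running Dijkstra from 0:
0: 0
7: 6  (via 0)
9: 10  (via 0)
6: 14  (via 0)
2: 18  (via 9)
5: 18  (via 7)
4: 28  (via 7)
8: 28  (via 9)
1: 35  (via 9)
3: 57  (via 1)
Shortest route: 0–9–1–3 = 57 kPa.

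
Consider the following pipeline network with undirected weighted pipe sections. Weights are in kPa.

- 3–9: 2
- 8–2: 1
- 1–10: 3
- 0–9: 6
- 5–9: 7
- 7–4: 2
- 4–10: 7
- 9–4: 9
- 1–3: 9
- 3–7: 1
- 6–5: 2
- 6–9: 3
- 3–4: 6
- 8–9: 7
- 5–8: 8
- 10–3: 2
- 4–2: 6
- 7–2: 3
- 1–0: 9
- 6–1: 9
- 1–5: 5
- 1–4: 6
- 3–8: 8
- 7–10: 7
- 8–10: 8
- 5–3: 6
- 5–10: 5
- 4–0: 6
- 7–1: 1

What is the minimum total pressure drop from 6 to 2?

Settle nodes by increasing distance from 6:
6: 0
5: 2  (via 6)
9: 3  (via 6)
3: 5  (via 9)
7: 6  (via 3)
1: 7  (via 5)
10: 7  (via 5)
4: 8  (via 7)
0: 9  (via 9)
2: 9  (via 7)
Shortest route: 6 → 9 → 3 → 7 → 2 = 9 kPa.

9 kPa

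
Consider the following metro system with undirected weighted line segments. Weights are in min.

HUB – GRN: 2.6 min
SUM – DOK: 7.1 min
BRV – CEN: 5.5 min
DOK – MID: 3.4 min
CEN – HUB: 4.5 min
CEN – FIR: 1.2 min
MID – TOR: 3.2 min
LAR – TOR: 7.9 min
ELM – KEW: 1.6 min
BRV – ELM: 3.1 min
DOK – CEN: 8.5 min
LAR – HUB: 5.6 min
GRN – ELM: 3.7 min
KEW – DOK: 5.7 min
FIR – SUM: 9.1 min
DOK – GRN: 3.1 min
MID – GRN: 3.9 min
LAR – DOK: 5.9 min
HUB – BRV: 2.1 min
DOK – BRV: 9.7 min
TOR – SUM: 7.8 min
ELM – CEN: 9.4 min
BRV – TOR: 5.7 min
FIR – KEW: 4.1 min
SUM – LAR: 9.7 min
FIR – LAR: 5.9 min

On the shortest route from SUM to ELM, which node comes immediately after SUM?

Compare a few routes:
SUM–TOR–BRV–ELM: 7.8+5.7+3.1 = 16.6
SUM–FIR–KEW–ELM: 9.1+4.1+1.6 = 14.8
SUM–DOK–GRN–ELM: 7.1+3.1+3.7 = 13.9
SUM–DOK–KEW–ELM: 7.1+5.7+1.6 = 14.4
Cheapest is SUM–DOK–GRN–ELM at 13.9 min.
So from SUM the first move is to DOK.

DOK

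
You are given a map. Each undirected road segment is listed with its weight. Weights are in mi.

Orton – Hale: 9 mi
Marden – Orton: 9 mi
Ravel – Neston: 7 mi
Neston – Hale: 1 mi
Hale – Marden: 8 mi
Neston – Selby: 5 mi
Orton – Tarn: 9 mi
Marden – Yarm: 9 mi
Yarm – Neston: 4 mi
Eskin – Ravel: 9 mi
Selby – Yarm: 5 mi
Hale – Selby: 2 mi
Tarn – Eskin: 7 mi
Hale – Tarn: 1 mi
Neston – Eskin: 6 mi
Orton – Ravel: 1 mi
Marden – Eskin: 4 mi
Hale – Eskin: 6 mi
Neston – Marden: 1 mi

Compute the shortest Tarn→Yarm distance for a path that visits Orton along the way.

Shortest Tarn→Orton: Tarn–Orton = 9
Best Orton to Yarm: Orton–Ravel–Neston–Yarm costing 12
Total via Orton: 9 + 12 = 21 mi.

21 mi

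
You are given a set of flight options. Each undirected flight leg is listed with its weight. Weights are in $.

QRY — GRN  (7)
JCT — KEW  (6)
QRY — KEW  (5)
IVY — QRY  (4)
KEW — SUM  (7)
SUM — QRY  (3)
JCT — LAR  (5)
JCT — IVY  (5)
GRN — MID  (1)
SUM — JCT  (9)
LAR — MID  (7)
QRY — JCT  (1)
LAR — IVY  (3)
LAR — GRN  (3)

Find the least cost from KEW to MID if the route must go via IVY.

$16

Shortest KEW→IVY: KEW → QRY → IVY = 9
Best IVY to MID: IVY → LAR → GRN → MID costing 7
Total via IVY: 9 + 7 = $16.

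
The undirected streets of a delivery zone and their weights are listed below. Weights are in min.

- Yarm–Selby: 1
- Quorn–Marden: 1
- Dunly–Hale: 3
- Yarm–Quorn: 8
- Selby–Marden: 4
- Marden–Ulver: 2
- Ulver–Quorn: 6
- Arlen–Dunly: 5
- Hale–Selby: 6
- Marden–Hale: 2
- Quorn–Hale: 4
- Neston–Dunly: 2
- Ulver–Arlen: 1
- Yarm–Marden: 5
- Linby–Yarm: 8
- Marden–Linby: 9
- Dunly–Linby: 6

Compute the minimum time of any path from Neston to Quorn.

Running Dijkstra from Neston:
Neston: 0
Dunly: 2  (via Neston)
Hale: 5  (via Dunly)
Marden: 7  (via Hale)
Arlen: 7  (via Dunly)
Linby: 8  (via Dunly)
Ulver: 8  (via Arlen)
Quorn: 8  (via Marden)
Shortest route: Neston–Dunly–Hale–Marden–Quorn = 8 min.

8 min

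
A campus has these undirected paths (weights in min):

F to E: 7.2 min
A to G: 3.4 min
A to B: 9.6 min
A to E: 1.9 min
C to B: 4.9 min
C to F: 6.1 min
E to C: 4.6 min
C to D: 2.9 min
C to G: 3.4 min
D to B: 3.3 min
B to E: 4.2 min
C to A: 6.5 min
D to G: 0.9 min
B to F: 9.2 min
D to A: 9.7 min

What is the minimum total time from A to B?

Shortest distances from A:
A: 0
E: 1.9  (via A)
G: 3.4  (via A)
D: 4.3  (via G)
B: 6.1  (via E)
Shortest route: A–E–B = 6.1 min.

6.1 min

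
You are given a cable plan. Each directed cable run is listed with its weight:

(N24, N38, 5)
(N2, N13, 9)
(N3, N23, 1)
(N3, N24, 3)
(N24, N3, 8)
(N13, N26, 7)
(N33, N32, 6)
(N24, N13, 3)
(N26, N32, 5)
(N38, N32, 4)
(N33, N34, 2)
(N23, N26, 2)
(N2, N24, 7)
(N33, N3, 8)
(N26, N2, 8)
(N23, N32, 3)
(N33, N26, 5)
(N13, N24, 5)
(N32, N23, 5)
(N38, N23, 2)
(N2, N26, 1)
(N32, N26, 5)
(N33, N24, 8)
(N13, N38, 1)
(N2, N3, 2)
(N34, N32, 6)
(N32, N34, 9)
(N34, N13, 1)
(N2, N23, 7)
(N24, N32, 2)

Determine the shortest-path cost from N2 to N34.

15

Settle nodes by increasing distance from N2:
N2: 0
N26: 1  (via N2)
N3: 2  (via N2)
N23: 3  (via N3)
N24: 5  (via N3)
N32: 6  (via N26)
N13: 8  (via N24)
N38: 9  (via N13)
N34: 15  (via N32)
Shortest route: N2–N26–N32–N34 = 15.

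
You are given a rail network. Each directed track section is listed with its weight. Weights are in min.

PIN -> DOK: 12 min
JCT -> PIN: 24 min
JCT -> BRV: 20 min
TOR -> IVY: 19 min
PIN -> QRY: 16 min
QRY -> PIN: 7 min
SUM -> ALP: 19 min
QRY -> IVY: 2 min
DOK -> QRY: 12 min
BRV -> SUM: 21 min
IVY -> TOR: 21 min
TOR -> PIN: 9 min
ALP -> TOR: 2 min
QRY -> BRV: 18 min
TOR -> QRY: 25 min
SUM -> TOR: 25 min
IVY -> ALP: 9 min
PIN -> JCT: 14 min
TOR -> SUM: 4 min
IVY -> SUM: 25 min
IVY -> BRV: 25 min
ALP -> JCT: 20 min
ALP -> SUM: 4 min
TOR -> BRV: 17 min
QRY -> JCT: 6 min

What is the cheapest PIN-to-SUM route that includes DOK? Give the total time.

Best PIN to DOK: PIN–DOK costing 12
Shortest DOK→SUM: DOK–QRY–IVY–ALP–SUM = 27
Total via DOK: 12 + 27 = 39 min.

39 min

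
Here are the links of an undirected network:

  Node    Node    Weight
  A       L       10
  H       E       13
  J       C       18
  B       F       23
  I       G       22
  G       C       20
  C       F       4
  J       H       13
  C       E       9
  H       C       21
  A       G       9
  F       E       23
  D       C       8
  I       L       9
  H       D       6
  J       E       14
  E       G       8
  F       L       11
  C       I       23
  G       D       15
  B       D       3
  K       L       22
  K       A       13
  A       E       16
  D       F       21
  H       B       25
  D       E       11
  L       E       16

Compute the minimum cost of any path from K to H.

Compare a few routes:
K - A - E - H: 13+16+13 = 42
K - A - G - D - H: 13+9+15+6 = 43
K - A - G - E - H: 13+9+8+13 = 43
The minimum is 42 via K - A - E - H.

42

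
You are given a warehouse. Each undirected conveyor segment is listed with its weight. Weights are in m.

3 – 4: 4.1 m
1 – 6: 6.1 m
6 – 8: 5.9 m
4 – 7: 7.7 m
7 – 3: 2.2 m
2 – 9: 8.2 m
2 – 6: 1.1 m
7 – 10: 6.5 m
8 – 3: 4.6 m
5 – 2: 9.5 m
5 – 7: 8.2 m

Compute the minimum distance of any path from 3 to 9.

Compare a few routes:
3 - 8 - 6 - 2 - 9: 4.6+5.9+1.1+8.2 = 19.8
3 - 7 - 5 - 2 - 9: 2.2+8.2+9.5+8.2 = 28.1
The minimum is 19.8 m via 3 - 8 - 6 - 2 - 9.

19.8 m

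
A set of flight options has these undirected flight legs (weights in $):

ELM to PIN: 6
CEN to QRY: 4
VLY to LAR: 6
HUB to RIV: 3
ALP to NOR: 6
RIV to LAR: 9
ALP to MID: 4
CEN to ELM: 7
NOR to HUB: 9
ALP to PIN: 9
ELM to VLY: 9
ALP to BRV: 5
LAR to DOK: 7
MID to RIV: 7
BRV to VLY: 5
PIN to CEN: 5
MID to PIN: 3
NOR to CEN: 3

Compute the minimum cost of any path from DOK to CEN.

Settle nodes by increasing distance from DOK:
DOK: 0
LAR: 7  (via DOK)
VLY: 13  (via LAR)
RIV: 16  (via LAR)
BRV: 18  (via VLY)
HUB: 19  (via RIV)
ELM: 22  (via VLY)
MID: 23  (via RIV)
ALP: 23  (via BRV)
PIN: 26  (via MID)
NOR: 28  (via HUB)
CEN: 29  (via ELM)
Shortest route: DOK–LAR–VLY–ELM–CEN = $29.

$29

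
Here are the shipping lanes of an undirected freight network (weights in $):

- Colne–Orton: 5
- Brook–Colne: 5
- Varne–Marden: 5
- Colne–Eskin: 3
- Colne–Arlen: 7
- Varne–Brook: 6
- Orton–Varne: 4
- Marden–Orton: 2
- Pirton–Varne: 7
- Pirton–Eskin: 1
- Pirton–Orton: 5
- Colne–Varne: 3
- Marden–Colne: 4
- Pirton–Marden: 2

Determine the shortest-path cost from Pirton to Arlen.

Settle nodes by increasing distance from Pirton:
Pirton: 0
Eskin: 1  (via Pirton)
Marden: 2  (via Pirton)
Colne: 4  (via Eskin)
Orton: 4  (via Marden)
Varne: 7  (via Pirton)
Brook: 9  (via Colne)
Arlen: 11  (via Colne)
Shortest route: Pirton → Eskin → Colne → Arlen = $11.

$11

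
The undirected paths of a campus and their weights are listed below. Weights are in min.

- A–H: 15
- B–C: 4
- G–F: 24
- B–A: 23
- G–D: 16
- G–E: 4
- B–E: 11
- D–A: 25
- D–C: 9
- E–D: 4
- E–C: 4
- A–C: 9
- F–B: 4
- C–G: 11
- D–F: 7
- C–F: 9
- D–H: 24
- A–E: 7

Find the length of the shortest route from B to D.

Settle nodes by increasing distance from B:
B: 0
C: 4  (via B)
F: 4  (via B)
E: 8  (via C)
D: 11  (via F)
Shortest route: B–F–D = 11 min.

11 min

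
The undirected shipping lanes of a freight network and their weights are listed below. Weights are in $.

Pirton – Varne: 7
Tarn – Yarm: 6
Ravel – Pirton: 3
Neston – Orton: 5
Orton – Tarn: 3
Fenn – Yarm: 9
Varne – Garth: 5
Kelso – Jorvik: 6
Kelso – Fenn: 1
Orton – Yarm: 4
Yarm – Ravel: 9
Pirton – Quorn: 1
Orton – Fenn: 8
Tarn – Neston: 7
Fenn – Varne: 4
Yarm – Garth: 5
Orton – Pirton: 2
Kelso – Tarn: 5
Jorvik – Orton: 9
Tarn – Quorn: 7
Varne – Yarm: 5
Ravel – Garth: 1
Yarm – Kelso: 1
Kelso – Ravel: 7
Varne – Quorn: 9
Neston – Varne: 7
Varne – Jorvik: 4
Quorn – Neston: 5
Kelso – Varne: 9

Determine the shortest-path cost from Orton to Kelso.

Compare a few routes:
Orton → Yarm → Kelso: 4+1 = 5
Orton → Tarn → Kelso: 3+5 = 8
Orton → Fenn → Kelso: 8+1 = 9
The minimum is $5 via Orton → Yarm → Kelso.

$5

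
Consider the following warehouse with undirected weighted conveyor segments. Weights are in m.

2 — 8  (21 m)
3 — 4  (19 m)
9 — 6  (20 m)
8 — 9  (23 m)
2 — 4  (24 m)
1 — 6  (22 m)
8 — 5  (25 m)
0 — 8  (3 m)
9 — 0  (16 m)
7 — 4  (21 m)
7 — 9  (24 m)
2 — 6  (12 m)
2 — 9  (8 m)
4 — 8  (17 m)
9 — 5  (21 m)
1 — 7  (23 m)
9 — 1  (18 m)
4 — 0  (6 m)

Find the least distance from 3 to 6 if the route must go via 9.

61 m

Shortest 3→9: 3 → 4 → 0 → 9 = 41
Shortest 9→6: 9 → 6 = 20
Total via 9: 41 + 20 = 61 m.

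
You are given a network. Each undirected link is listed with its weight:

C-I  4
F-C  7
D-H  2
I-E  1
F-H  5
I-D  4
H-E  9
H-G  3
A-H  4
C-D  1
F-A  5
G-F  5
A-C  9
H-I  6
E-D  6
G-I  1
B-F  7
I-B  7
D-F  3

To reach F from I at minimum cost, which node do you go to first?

G

Enumerating some paths:
I → G → F: 1+5 = 6
I → C → D → F: 4+1+3 = 8
I → D → F: 4+3 = 7
I → G → H → F: 1+3+5 = 9
Cheapest is I → G → F at 6.
So from I the first move is to G.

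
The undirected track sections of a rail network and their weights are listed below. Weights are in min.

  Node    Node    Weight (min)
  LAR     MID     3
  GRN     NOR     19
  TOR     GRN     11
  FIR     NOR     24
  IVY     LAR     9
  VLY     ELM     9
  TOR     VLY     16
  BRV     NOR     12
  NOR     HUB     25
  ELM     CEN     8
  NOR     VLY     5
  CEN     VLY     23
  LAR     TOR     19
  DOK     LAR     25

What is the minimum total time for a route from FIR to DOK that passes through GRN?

98 min

Shortest FIR→GRN: FIR → NOR → GRN = 43
Best GRN to DOK: GRN → TOR → LAR → DOK costing 55
Total via GRN: 43 + 55 = 98 min.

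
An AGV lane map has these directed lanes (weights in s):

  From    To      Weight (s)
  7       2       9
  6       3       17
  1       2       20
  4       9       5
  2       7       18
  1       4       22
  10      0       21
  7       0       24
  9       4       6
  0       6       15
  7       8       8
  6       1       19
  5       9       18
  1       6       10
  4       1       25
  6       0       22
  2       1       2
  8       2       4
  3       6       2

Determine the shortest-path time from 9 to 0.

Compare a few routes:
9 → 4 → 1 → 6 → 0: 6+25+10+22 = 63
9 → 4 → 1 → 2 → 7 → 0: 6+25+20+18+24 = 93
Cheapest is 9 → 4 → 1 → 6 → 0 at 63 s.

63 s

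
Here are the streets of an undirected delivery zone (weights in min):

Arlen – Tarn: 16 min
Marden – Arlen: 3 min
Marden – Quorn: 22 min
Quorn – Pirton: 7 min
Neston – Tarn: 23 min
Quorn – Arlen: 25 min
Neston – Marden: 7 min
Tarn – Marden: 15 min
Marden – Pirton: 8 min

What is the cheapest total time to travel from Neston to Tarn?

22 min

Enumerating some paths:
Neston - Marden - Tarn: 7+15 = 22
Neston - Tarn: 23 = 23
The minimum is 22 min via Neston - Marden - Tarn.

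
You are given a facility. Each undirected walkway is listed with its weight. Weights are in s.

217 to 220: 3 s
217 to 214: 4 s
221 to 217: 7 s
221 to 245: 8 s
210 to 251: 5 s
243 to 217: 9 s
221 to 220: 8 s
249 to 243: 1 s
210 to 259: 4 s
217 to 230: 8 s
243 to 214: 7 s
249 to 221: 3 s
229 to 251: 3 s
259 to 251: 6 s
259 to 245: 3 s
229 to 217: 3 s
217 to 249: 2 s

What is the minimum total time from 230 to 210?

Enumerating some paths:
230 → 217 → 229 → 251 → 259 → 210: 8+3+3+6+4 = 24
230 → 217 → 229 → 251 → 210: 8+3+3+5 = 19
The minimum is 19 s via 230 → 217 → 229 → 251 → 210.

19 s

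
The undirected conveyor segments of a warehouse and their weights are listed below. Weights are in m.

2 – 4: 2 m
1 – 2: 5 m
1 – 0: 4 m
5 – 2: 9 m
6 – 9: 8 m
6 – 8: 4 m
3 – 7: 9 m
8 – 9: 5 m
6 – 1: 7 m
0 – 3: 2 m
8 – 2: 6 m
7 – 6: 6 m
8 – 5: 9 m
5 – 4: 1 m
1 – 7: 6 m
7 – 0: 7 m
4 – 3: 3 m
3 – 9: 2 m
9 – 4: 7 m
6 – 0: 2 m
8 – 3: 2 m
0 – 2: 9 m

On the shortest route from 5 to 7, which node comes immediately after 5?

4

Compare a few routes:
5–4–2–1–7: 1+2+5+6 = 14
5–4–3–0–6–7: 1+3+2+2+6 = 14
5–4–3–7: 1+3+9 = 13
The minimum is 13 m via 5–4–3–7.
So from 5 the first move is to 4.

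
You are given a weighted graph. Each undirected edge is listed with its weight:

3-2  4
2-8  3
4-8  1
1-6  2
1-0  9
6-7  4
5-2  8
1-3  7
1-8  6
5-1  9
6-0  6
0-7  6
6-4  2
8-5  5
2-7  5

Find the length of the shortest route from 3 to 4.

Enumerating some paths:
3 - 1 - 6 - 4: 7+2+2 = 11
3 - 2 - 8 - 4: 4+3+1 = 8
Cheapest is 3 - 2 - 8 - 4 at 8.

8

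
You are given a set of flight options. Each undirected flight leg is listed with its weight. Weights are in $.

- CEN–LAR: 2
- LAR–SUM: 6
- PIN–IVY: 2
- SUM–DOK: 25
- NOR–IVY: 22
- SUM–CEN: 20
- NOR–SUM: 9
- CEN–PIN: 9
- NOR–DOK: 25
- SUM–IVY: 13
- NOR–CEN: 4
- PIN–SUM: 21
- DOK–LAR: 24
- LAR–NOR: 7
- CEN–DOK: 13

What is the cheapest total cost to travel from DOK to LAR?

Compare a few routes:
DOK → CEN → NOR → LAR: 13+4+7 = 24
DOK → CEN → LAR: 13+2 = 15
The minimum is $15 via DOK → CEN → LAR.

$15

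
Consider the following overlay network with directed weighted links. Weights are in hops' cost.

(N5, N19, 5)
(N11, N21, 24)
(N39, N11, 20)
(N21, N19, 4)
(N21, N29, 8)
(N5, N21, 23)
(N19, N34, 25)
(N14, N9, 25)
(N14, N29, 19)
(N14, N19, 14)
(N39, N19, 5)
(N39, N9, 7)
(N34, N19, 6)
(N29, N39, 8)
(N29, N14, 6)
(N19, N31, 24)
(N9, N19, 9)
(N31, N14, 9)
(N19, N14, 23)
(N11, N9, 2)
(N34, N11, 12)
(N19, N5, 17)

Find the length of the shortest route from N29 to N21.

Settle nodes by increasing distance from N29:
N29: 0
N14: 6  (via N29)
N39: 8  (via N29)
N19: 13  (via N39)
N9: 15  (via N39)
N11: 28  (via N39)
N5: 30  (via N19)
N31: 37  (via N19)
N34: 38  (via N19)
N21: 52  (via N11)
Shortest route: N29 → N39 → N11 → N21 = 52 hops' cost.

52 hops' cost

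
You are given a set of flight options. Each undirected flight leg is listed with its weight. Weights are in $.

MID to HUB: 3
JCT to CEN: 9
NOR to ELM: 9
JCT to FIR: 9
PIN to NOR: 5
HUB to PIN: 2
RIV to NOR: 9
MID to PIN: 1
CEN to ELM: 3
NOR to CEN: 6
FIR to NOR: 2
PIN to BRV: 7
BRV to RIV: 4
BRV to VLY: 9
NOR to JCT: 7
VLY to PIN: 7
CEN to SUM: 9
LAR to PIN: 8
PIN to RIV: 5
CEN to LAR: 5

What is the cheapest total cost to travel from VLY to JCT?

Shortest distances from VLY:
VLY: 0
PIN: 7  (via VLY)
MID: 8  (via PIN)
BRV: 9  (via VLY)
HUB: 9  (via PIN)
RIV: 12  (via PIN)
NOR: 12  (via PIN)
FIR: 14  (via NOR)
LAR: 15  (via PIN)
CEN: 18  (via NOR)
JCT: 19  (via NOR)
Shortest route: VLY → PIN → NOR → JCT = $19.

$19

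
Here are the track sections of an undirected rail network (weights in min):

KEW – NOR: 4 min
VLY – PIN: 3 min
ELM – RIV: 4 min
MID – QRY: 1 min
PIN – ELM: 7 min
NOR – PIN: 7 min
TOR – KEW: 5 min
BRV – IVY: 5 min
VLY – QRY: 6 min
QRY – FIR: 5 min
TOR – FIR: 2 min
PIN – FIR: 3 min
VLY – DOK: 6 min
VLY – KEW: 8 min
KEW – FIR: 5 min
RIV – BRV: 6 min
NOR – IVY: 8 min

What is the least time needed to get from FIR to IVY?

Settle nodes by increasing distance from FIR:
FIR: 0
TOR: 2  (via FIR)
PIN: 3  (via FIR)
KEW: 5  (via FIR)
QRY: 5  (via FIR)
VLY: 6  (via PIN)
MID: 6  (via QRY)
NOR: 9  (via KEW)
ELM: 10  (via PIN)
DOK: 12  (via VLY)
RIV: 14  (via ELM)
IVY: 17  (via NOR)
Shortest route: FIR–KEW–NOR–IVY = 17 min.

17 min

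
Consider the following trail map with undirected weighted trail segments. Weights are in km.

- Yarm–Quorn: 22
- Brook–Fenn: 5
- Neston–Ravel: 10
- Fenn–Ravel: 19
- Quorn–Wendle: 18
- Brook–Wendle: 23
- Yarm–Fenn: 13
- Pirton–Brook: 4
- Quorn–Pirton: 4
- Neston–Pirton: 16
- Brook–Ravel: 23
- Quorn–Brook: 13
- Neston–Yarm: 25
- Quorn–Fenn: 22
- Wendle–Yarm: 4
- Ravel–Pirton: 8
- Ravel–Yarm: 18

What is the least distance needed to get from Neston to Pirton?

16 km

Candidate routes:
Neston → Ravel → Pirton: 10+8 = 18
Neston → Pirton: 16 = 16
Neston → Ravel → Brook → Pirton: 10+23+4 = 37
Cheapest is Neston → Pirton at 16 km.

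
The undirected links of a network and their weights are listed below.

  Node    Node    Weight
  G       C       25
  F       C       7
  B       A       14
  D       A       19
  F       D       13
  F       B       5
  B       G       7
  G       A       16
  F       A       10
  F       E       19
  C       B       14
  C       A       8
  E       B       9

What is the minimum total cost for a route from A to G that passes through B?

21

Best A to B: A–B costing 14
Best B to G: B–G costing 7
Total via B: 14 + 7 = 21.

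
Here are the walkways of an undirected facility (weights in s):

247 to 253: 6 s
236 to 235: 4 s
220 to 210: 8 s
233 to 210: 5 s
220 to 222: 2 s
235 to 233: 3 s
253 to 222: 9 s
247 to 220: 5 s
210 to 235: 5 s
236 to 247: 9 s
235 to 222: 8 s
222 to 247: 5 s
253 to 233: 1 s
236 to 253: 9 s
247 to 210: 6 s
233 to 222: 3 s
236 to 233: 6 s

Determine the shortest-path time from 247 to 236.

9 s

Candidate routes:
247–236: 9 = 9
247–222–233–236: 5+3+6 = 14
247–253–233–236: 6+1+6 = 13
The minimum is 9 s via 247–236.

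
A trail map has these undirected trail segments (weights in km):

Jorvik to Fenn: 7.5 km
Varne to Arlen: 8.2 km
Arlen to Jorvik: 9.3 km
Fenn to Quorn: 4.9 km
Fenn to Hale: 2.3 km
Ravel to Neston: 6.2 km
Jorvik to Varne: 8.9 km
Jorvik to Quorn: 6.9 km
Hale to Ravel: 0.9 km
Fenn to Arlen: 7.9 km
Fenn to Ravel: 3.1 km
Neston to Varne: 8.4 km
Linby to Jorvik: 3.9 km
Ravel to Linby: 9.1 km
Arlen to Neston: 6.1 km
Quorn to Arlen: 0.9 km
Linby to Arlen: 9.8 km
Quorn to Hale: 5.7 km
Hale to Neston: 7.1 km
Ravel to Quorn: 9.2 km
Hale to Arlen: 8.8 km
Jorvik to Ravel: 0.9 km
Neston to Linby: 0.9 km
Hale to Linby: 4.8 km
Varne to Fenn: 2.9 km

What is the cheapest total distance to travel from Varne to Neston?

8.4 km

Enumerating some paths:
Varne → Neston: 8.4 = 8.4
Varne → Fenn → Hale → Linby → Neston: 2.9+2.3+4.8+0.9 = 10.9
Cheapest is Varne → Neston at 8.4 km.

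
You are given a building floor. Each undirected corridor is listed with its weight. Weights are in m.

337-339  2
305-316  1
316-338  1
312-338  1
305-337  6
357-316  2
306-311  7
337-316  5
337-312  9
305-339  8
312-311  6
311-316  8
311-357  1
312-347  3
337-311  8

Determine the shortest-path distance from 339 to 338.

Compare a few routes:
339 - 337 - 305 - 316 - 338: 2+6+1+1 = 10
339 - 337 - 316 - 338: 2+5+1 = 8
339 - 305 - 316 - 338: 8+1+1 = 10
The minimum is 8 m via 339 - 337 - 316 - 338.

8 m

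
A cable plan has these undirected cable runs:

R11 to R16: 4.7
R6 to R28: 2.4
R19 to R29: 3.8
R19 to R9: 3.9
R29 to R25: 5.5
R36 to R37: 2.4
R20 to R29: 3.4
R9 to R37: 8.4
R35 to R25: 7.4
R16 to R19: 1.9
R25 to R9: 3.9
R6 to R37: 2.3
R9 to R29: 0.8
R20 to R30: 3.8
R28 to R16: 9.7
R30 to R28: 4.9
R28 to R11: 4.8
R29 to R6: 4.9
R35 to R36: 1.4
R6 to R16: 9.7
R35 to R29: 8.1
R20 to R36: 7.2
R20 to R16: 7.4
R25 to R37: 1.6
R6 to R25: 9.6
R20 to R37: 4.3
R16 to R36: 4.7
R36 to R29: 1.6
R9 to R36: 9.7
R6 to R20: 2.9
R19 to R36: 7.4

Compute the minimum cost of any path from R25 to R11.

Enumerating some paths:
R25–R37–R36–R16–R11: 1.6+2.4+4.7+4.7 = 13.4
R25–R37–R6–R28–R11: 1.6+2.3+2.4+4.8 = 11.1
The minimum is 11.1 via R25–R37–R6–R28–R11.

11.1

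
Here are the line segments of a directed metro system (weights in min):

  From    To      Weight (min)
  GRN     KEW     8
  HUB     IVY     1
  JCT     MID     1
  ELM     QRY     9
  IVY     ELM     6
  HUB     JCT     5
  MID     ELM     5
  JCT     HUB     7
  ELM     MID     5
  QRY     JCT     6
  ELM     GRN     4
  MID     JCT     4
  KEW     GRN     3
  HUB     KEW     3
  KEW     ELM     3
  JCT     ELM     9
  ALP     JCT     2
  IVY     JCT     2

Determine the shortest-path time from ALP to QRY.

17 min

Candidate routes:
ALP–JCT–ELM–QRY: 2+9+9 = 20
ALP–JCT–MID–ELM–QRY: 2+1+5+9 = 17
ALP–JCT–HUB–IVY–ELM–QRY: 2+7+1+6+9 = 25
ALP–JCT–HUB–KEW–ELM–QRY: 2+7+3+3+9 = 24
The minimum is 17 min via ALP–JCT–MID–ELM–QRY.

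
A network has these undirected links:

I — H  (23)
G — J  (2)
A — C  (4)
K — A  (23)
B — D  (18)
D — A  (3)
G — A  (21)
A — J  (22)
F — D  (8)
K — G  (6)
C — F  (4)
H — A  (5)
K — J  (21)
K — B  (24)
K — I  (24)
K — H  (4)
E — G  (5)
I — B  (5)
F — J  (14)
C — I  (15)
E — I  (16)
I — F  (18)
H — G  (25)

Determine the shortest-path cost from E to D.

23

Enumerating some paths:
E - G - K - H - A - D: 5+6+4+5+3 = 23
E - G - J - F - D: 5+2+14+8 = 29
E - G - A - D: 5+21+3 = 29
Cheapest is E - G - K - H - A - D at 23.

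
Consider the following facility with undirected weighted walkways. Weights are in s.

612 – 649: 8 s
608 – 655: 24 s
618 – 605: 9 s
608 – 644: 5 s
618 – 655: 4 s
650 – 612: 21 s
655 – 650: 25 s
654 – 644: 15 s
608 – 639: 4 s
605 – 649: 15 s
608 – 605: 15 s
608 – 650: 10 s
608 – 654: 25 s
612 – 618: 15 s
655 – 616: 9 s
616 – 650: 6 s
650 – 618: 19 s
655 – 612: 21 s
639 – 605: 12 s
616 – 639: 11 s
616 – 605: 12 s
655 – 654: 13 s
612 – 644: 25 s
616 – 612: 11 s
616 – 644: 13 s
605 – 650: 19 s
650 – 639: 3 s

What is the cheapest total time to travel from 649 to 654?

Shortest distances from 649:
649: 0
612: 8  (via 649)
605: 15  (via 649)
616: 19  (via 612)
618: 23  (via 612)
650: 25  (via 616)
639: 27  (via 605)
655: 27  (via 618)
608: 30  (via 605)
644: 32  (via 616)
654: 40  (via 655)
Shortest route: 649–612–618–655–654 = 40 s.

40 s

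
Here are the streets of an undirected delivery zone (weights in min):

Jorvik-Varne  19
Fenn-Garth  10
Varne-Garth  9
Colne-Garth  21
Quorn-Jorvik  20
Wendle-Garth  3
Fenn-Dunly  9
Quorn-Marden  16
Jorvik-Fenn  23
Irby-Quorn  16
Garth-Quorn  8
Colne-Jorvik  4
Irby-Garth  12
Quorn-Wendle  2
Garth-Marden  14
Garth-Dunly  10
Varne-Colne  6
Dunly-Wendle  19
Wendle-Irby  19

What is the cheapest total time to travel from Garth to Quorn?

Compare a few routes:
Garth–Quorn: 8 = 8
Garth–Wendle–Quorn: 3+2 = 5
The minimum is 5 min via Garth–Wendle–Quorn.

5 min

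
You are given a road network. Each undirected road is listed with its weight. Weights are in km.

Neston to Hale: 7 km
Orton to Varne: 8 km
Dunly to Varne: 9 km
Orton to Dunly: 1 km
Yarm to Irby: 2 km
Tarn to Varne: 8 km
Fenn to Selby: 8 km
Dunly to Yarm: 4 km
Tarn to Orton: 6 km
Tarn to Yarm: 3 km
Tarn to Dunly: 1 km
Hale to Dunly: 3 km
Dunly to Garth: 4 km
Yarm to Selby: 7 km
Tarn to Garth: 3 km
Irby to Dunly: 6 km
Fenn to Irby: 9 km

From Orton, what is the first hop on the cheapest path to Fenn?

Dunly

Enumerating some paths:
Orton–Tarn–Yarm–Irby–Fenn: 6+3+2+9 = 20
Orton–Dunly–Irby–Fenn: 1+6+9 = 16
Cheapest is Orton–Dunly–Irby–Fenn at 16 km.
So from Orton the first move is to Dunly.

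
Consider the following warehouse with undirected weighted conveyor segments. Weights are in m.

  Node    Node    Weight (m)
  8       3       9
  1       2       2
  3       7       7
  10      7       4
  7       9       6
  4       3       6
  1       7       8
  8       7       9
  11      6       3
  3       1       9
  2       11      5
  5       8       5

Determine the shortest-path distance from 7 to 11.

15 m

Settle nodes by increasing distance from 7:
7: 0
10: 4  (via 7)
9: 6  (via 7)
3: 7  (via 7)
1: 8  (via 7)
8: 9  (via 7)
2: 10  (via 1)
4: 13  (via 3)
5: 14  (via 8)
11: 15  (via 2)
Shortest route: 7–1–2–11 = 15 m.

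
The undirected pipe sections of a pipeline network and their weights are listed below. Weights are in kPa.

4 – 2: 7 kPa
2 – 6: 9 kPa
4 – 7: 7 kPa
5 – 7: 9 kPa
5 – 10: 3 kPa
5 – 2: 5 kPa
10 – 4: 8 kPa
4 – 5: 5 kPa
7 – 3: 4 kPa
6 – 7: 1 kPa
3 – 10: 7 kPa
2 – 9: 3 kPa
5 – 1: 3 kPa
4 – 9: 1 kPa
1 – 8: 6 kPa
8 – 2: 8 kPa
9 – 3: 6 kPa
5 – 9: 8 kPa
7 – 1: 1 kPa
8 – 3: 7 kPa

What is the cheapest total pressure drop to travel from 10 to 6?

8 kPa

Compare a few routes:
10 - 5 - 1 - 7 - 6: 3+3+1+1 = 8
10 - 3 - 7 - 6: 7+4+1 = 12
The minimum is 8 kPa via 10 - 5 - 1 - 7 - 6.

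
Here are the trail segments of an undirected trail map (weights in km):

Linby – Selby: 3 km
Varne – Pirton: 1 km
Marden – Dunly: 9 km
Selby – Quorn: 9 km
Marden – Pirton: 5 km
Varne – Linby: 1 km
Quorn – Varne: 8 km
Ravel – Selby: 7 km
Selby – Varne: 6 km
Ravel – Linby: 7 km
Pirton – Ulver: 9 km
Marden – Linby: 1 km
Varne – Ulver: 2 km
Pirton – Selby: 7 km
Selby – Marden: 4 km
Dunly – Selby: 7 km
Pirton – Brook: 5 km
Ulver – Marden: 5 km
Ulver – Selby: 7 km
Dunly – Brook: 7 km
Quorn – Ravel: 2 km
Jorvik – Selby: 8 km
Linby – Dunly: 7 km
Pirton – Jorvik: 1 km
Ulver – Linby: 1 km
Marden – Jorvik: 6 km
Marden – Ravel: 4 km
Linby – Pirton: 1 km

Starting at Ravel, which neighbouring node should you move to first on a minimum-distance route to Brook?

Candidate routes:
Ravel - Marden - Linby - Pirton - Brook: 4+1+1+5 = 11
Ravel - Marden - Linby - Varne - Pirton - Brook: 4+1+1+1+5 = 12
The minimum is 11 km via Ravel - Marden - Linby - Pirton - Brook.
So from Ravel the first move is to Marden.

Marden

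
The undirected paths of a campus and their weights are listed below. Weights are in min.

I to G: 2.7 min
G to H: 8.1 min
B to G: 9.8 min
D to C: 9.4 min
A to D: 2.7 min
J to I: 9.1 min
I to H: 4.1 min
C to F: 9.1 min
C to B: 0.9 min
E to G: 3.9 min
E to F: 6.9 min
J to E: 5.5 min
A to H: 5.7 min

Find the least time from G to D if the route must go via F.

29.3 min

Best G to F: G → E → F costing 10.8
Best F to D: F → C → D costing 18.5
Total via F: 10.8 + 18.5 = 29.3 min.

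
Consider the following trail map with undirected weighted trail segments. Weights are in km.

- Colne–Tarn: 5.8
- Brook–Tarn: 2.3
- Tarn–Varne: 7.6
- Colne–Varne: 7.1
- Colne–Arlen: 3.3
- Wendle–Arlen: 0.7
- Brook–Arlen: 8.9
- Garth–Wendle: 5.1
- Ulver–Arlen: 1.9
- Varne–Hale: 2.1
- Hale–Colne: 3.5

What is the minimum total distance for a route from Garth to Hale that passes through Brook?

Shortest Garth→Brook: Garth → Wendle → Arlen → Brook = 14.7
Best Brook to Hale: Brook → Tarn → Colne → Hale costing 11.6
Total via Brook: 14.7 + 11.6 = 26.3 km.

26.3 km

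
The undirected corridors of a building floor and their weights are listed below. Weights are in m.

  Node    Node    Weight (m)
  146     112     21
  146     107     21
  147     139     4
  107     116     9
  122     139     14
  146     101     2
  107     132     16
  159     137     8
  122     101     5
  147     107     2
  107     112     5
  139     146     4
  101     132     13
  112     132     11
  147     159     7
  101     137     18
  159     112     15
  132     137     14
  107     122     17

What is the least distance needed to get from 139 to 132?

19 m

Running Dijkstra from 139:
139: 0
147: 4  (via 139)
146: 4  (via 139)
101: 6  (via 146)
107: 6  (via 147)
159: 11  (via 147)
112: 11  (via 107)
122: 11  (via 101)
116: 15  (via 107)
137: 19  (via 159)
132: 19  (via 101)
Shortest route: 139 → 146 → 101 → 132 = 19 m.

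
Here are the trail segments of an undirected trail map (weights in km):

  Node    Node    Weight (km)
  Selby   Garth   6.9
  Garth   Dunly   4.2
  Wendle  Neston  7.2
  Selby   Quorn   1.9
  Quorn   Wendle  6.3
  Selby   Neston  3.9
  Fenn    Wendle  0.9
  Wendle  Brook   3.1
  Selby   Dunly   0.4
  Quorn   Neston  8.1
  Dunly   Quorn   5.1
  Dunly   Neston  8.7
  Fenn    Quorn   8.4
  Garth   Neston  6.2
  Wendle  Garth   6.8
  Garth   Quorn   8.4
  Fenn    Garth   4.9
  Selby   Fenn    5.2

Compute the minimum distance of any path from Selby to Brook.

9.2 km

Enumerating some paths:
Selby–Fenn–Wendle–Brook: 5.2+0.9+3.1 = 9.2
Selby–Quorn–Wendle–Brook: 1.9+6.3+3.1 = 11.3
Selby–Dunly–Garth–Fenn–Wendle–Brook: 0.4+4.2+4.9+0.9+3.1 = 13.5
The minimum is 9.2 km via Selby–Fenn–Wendle–Brook.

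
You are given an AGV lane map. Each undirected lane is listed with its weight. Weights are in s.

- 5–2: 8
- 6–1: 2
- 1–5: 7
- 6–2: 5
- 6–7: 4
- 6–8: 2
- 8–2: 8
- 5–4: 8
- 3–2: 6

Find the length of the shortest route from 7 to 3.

15 s

Compare a few routes:
7 → 6 → 8 → 2 → 3: 4+2+8+6 = 20
7 → 6 → 2 → 3: 4+5+6 = 15
The minimum is 15 s via 7 → 6 → 2 → 3.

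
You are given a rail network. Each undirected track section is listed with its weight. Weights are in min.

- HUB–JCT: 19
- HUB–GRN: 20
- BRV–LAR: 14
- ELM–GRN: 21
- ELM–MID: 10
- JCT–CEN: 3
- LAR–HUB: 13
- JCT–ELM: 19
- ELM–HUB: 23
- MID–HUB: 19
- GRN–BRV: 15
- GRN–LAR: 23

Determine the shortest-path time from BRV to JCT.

Shortest distances from BRV:
BRV: 0
LAR: 14  (via BRV)
GRN: 15  (via BRV)
HUB: 27  (via LAR)
ELM: 36  (via GRN)
MID: 46  (via HUB)
JCT: 46  (via HUB)
Shortest route: BRV → LAR → HUB → JCT = 46 min.

46 min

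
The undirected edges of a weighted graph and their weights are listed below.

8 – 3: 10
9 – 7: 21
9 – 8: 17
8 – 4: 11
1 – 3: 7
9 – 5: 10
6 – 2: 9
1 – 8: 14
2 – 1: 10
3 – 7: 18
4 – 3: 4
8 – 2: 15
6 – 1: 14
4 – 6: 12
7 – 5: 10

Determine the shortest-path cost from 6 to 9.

40

Compare a few routes:
6 → 4 → 8 → 9: 12+11+17 = 40
6 → 2 → 8 → 9: 9+15+17 = 41
6 → 1 → 8 → 9: 14+14+17 = 45
6 → 4 → 3 → 8 → 9: 12+4+10+17 = 43
The minimum is 40 via 6 → 4 → 8 → 9.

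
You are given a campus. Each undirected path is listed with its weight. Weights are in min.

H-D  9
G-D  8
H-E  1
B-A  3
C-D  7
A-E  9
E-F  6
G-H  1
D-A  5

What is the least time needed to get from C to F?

Settle nodes by increasing distance from C:
C: 0
D: 7  (via C)
A: 12  (via D)
B: 15  (via A)
G: 15  (via D)
H: 16  (via D)
E: 17  (via H)
F: 23  (via E)
Shortest route: C–D–H–E–F = 23 min.

23 min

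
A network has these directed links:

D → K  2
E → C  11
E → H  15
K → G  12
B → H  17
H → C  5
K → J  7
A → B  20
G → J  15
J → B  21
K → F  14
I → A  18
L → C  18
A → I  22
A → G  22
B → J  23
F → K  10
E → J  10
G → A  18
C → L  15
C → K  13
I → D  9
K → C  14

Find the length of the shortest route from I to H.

Running Dijkstra from I:
I: 0
D: 9  (via I)
K: 11  (via D)
A: 18  (via I)
J: 18  (via K)
G: 23  (via K)
C: 25  (via K)
F: 25  (via K)
B: 38  (via A)
L: 40  (via C)
H: 55  (via B)
Shortest route: I–A–B–H = 55.

55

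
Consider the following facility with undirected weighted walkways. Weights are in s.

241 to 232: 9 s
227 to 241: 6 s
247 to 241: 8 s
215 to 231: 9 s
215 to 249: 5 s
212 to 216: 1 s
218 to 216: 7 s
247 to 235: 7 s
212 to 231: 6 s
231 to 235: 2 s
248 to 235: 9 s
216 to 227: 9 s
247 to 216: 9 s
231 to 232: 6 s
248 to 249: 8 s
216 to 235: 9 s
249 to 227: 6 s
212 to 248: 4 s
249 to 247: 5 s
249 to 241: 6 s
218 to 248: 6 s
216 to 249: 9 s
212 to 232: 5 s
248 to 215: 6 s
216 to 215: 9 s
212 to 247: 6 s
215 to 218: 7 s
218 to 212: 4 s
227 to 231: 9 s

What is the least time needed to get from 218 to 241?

Running Dijkstra from 218:
218: 0
212: 4  (via 218)
216: 5  (via 212)
248: 6  (via 218)
215: 7  (via 218)
232: 9  (via 212)
231: 10  (via 212)
247: 10  (via 212)
249: 12  (via 215)
235: 12  (via 231)
227: 14  (via 216)
241: 18  (via 232)
Shortest route: 218 → 212 → 232 → 241 = 18 s.

18 s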